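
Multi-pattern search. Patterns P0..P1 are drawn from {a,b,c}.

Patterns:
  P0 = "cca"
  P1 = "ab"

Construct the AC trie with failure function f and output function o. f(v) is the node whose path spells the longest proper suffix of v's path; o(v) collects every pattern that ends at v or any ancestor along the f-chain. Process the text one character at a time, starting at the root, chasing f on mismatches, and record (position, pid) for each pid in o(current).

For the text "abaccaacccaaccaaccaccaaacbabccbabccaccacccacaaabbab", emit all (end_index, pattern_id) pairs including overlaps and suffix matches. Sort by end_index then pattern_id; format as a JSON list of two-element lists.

Build automaton:
Trie nodes:
  n0 'ε': a→4 c→1
  n1 'c': c→2
  n2 'cc': a→3
  n3 'cca': ·  ←P0
  n4 'a': b→5
  n5 'ab': ·  ←P1

BFS fail/out derivation:
  n1('c'): parent n0 fail=0; on 'c' 0 → fail=0;  out ∅∪∅=∅
  n4('a'): parent n0 fail=0; on 'a' 0 → fail=0;  out ∅∪∅=∅
  n2('cc'): parent n1 fail=0; on 'c' 0 → fail=1;  out ∅∪∅=∅
  n5('ab'): parent n4 fail=0; on 'b' 0 → fail=0;  out {1}∪∅={1}
  n3('cca'): parent n2 fail=1; on 'a' 1→0 → fail=4;  out {0}∪∅={0}

Run:
i=0 'a': node 0→4
i=1 'b': node 4→5  emit P1@[0:1]
i=2 'a': node 5→4 ·f
i=3 'c': node 4→1 ·f
i=4 'c': node 1→2
i=5 'a': node 2→3  emit P0@[3:5]
i=6 'a': node 3→4 ·f
i=7 'c': node 4→1 ·f
i=8 'c': node 1→2
i=9 'c': node 2→2 ·f
i=10 'a': node 2→3  emit P0@[8:10]
i=11 'a': node 3→4 ·f
i=12 'c': node 4→1 ·f
i=13 'c': node 1→2
i=14 'a': node 2→3  emit P0@[12:14]
i=15 'a': node 3→4 ·f
i=16 'c': node 4→1 ·f
i=17 'c': node 1→2
i=18 'a': node 2→3  emit P0@[16:18]
i=19 'c': node 3→1 ·f
i=20 'c': node 1→2
i=21 'a': node 2→3  emit P0@[19:21]
i=22 'a': node 3→4 ·f
i=23 'a': node 4→4 ·f
i=24 'c': node 4→1 ·f
i=25 'b': node 1→0 ·f
i=26 'a': node 0→4
i=27 'b': node 4→5  emit P1@[26:27]
i=28 'c': node 5→1 ·f
i=29 'c': node 1→2
i=30 'b': node 2→0 ·f
i=31 'a': node 0→4
i=32 'b': node 4→5  emit P1@[31:32]
i=33 'c': node 5→1 ·f
i=34 'c': node 1→2
i=35 'a': node 2→3  emit P0@[33:35]
i=36 'c': node 3→1 ·f
i=37 'c': node 1→2
i=38 'a': node 2→3  emit P0@[36:38]
i=39 'c': node 3→1 ·f
i=40 'c': node 1→2
i=41 'c': node 2→2 ·f
i=42 'a': node 2→3  emit P0@[40:42]
i=43 'c': node 3→1 ·f
i=44 'a': node 1→4 ·f
i=45 'a': node 4→4 ·f
i=46 'a': node 4→4 ·f
i=47 'b': node 4→5  emit P1@[46:47]
i=48 'b': node 5→0 ·f
i=49 'a': node 0→4
i=50 'b': node 4→5  emit P1@[49:50]

Result: [[1,1],[5,0],[10,0],[14,0],[18,0],[21,0],[27,1],[32,1],[35,0],[38,0],[42,0],[47,1],[50,1]]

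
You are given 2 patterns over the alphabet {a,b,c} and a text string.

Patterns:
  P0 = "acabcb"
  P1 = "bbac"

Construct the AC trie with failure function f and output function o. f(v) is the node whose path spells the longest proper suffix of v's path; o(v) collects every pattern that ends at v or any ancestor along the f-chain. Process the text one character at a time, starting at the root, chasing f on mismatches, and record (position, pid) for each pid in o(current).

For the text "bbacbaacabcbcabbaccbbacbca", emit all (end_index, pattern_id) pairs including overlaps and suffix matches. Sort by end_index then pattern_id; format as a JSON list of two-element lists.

Construct AC machine:
Trie nodes:
  0='ε' goto a→1 b→7
  1='a' goto c→2
  2='ac' goto a→3
  3='aca' goto b→4
  4='acab' goto c→5
  5='acabc' goto b→6
  6='acabcb' goto ·  ←P0
  7='b' goto b→8
  8='bb' goto a→9
  9='bba' goto c→10
  10='bbac' goto ·  ←P1

Failure links (BFS by depth):
  fail(1) 'a': from fail(0)=0 chase 'a': 0 ⇒ 0;  out=∅∪out(0)=∅
  fail(7) 'b': from fail(0)=0 chase 'b': 0 ⇒ 0;  out=∅∪out(0)=∅
  fail(2) 'ac': from fail(1)=0 chase 'c': 0 ⇒ 0;  out=∅∪out(0)=∅
  fail(8) 'bb': from fail(7)=0 chase 'b': 0 ⇒ 7;  out=∅∪out(7)=∅
  fail(3) 'aca': from fail(2)=0 chase 'a': 0 ⇒ 1;  out=∅∪out(1)=∅
  fail(9) 'bba': from fail(8)=7 chase 'a': 7→0 ⇒ 1;  out=∅∪out(1)=∅
  fail(4) 'acab': from fail(3)=1 chase 'b': 1→0 ⇒ 7;  out=∅∪out(7)=∅
  fail(10) 'bbac': from fail(9)=1 chase 'c': 1 ⇒ 2;  out={1}∪out(2)={1}
  fail(5) 'acabc': from fail(4)=7 chase 'c': 7→0 ⇒ 0;  out=∅∪out(0)=∅
  fail(6) 'acabcb': from fail(5)=0 chase 'b': 0 ⇒ 7;  out={0}∪out(7)={0}

Run:
pos 0 'b': at 7
pos 1 'b': at 8
pos 2 'a': at 9
pos 3 'c': at 10  → match P1@[0:3]
pos 4 'b': at 7 ·f
pos 5 'a': at 1 ·f
pos 6 'a': at 1 ·f
pos 7 'c': at 2
pos 8 'a': at 3
pos 9 'b': at 4
pos 10 'c': at 5
pos 11 'b': at 6  → match P0@[6:11]
pos 12 'c': at 0 ·f
pos 13 'a': at 1
pos 14 'b': at 7 ·f
pos 15 'b': at 8
pos 16 'a': at 9
pos 17 'c': at 10  → match P1@[14:17]
pos 18 'c': at 0 ·f
pos 19 'b': at 7
pos 20 'b': at 8
pos 21 'a': at 9
pos 22 'c': at 10  → match P1@[19:22]
pos 23 'b': at 7 ·f
pos 24 'c': at 0 ·f
pos 25 'a': at 1

All matches (sorted): [[3,1],[11,0],[17,1],[22,1]]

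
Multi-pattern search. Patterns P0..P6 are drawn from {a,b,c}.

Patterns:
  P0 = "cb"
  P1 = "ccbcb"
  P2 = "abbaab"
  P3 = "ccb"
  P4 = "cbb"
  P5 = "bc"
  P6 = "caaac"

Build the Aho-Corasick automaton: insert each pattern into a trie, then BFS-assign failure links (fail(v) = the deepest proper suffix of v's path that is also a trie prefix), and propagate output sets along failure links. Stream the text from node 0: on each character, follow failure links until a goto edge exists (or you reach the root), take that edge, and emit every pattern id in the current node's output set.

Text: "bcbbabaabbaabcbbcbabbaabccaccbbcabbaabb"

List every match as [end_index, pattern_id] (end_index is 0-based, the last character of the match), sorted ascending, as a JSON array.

Construct AC machine:
Trie nodes:
  0='ε' goto a→7 b→14 c→1
  1='c' goto a→16 b→2 c→3
  2='cb' goto b→13  [P0 ends]
  3='cc' goto b→4
  4='ccb' goto c→5  [P3 ends]
  5='ccbc' goto b→6
  6='ccbcb' goto ·  [P1 ends]
  7='a' goto b→8
  8='ab' goto b→9
  9='abb' goto a→10
  10='abba' goto a→11
  11='abbaa' goto b→12
  12='abbaab' goto ·  [P2 ends]
  13='cbb' goto ·  [P4 ends]
  14='b' goto c→15
  15='bc' goto ·  [P5 ends]
  16='ca' goto a→17
  17='caa' goto a→18
  18='caaa' goto c→19
  19='caaac' goto ·  [P6 ends]

Failure links (BFS by depth):
  n1('c'): parent n0 fail=0; on 'c' 0 → fail=0;  out ∅∪∅=∅
  n7('a'): parent n0 fail=0; on 'a' 0 → fail=0;  out ∅∪∅=∅
  n14('b'): parent n0 fail=0; on 'b' 0 → fail=0;  out ∅∪∅=∅
  n2('cb'): parent n1 fail=0; on 'b' 0 → fail=14;  out {0}∪∅={0}
  n3('cc'): parent n1 fail=0; on 'c' 0 → fail=1;  out ∅∪∅=∅
  n8('ab'): parent n7 fail=0; on 'b' 0 → fail=14;  out ∅∪∅=∅
  n15('bc'): parent n14 fail=0; on 'c' 0 → fail=1;  out {5}∪∅={5}
  n16('ca'): parent n1 fail=0; on 'a' 0 → fail=7;  out ∅∪∅=∅
  n4('ccb'): parent n3 fail=1; on 'b' 1 → fail=2;  out {3}∪{0}={0,3}
  n9('abb'): parent n8 fail=14; on 'b' 14→0 → fail=14;  out ∅∪∅=∅
  n13('cbb'): parent n2 fail=14; on 'b' 14→0 → fail=14;  out {4}∪∅={4}
  n17('caa'): parent n16 fail=7; on 'a' 7→0 → fail=7;  out ∅∪∅=∅
  n5('ccbc'): parent n4 fail=2; on 'c' 2→14 → fail=15;  out ∅∪{5}={5}
  n10('abba'): parent n9 fail=14; on 'a' 14→0 → fail=7;  out ∅∪∅=∅
  n18('caaa'): parent n17 fail=7; on 'a' 7→0 → fail=7;  out ∅∪∅=∅
  n6('ccbcb'): parent n5 fail=15; on 'b' 15→1 → fail=2;  out {1}∪{0}={0,1}
  n11('abbaa'): parent n10 fail=7; on 'a' 7→0 → fail=7;  out ∅∪∅=∅
  n19('caaac'): parent n18 fail=7; on 'c' 7→0 → fail=1;  out {6}∪∅={6}
  n12('abbaab'): parent n11 fail=7; on 'b' 7 → fail=8;  out {2}∪∅={2}

Scan:
pos 0 'b': at 14
pos 1 'c': at 15  ** P5@[0:1]
pos 2 'b': at 2 (fail-walked)  ** P0@[1:2]
pos 3 'b': at 13  ** P4@[1:3]
pos 4 'a': at 7 (fail-walked)
pos 5 'b': at 8
pos 6 'a': at 7 (fail-walked)
pos 7 'a': at 7 (fail-walked)
pos 8 'b': at 8
pos 9 'b': at 9
pos 10 'a': at 10
pos 11 'a': at 11
pos 12 'b': at 12  ** P2@[7:12]
pos 13 'c': at 15 (fail-walked)  ** P5@[12:13]
pos 14 'b': at 2 (fail-walked)  ** P0@[13:14]
pos 15 'b': at 13  ** P4@[13:15]
pos 16 'c': at 15 (fail-walked)  ** P5@[15:16]
pos 17 'b': at 2 (fail-walked)  ** P0@[16:17]
pos 18 'a': at 7 (fail-walked)
pos 19 'b': at 8
pos 20 'b': at 9
pos 21 'a': at 10
pos 22 'a': at 11
pos 23 'b': at 12  ** P2@[18:23]
pos 24 'c': at 15 (fail-walked)  ** P5@[23:24]
pos 25 'c': at 3 (fail-walked)
pos 26 'a': at 16 (fail-walked)
pos 27 'c': at 1 (fail-walked)
pos 28 'c': at 3
pos 29 'b': at 4  ** P0@[28:29],P3@[27:29]
pos 30 'b': at 13 (fail-walked)  ** P4@[28:30]
pos 31 'c': at 15 (fail-walked)  ** P5@[30:31]
pos 32 'a': at 16 (fail-walked)
pos 33 'b': at 8 (fail-walked)
pos 34 'b': at 9
pos 35 'a': at 10
pos 36 'a': at 11
pos 37 'b': at 12  ** P2@[32:37]
pos 38 'b': at 9 (fail-walked)

All matches (sorted): [[1,5],[2,0],[3,4],[12,2],[13,5],[14,0],[15,4],[16,5],[17,0],[23,2],[24,5],[29,0],[29,3],[30,4],[31,5],[37,2]]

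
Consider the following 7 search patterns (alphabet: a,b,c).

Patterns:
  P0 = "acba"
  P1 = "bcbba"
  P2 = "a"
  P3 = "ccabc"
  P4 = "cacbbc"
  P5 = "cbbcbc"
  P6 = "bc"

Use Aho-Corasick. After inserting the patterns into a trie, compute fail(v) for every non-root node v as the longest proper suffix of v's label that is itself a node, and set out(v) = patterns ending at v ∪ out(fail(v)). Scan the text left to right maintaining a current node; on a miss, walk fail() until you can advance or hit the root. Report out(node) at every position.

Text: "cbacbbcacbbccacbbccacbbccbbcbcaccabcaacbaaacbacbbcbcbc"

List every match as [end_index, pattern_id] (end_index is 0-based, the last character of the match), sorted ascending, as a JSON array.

Build automaton:
Trie (insert patterns):
  0='ε' goto a→1 b→5 c→10
  1='a' goto c→2  [P2 ends]
  2='ac' goto b→3
  3='acb' goto a→4
  4='acba' goto ·  [P0 ends]
  5='b' goto c→6
  6='bc' goto b→7  [P6 ends]
  7='bcb' goto b→8
  8='bcbb' goto a→9
  9='bcbba' goto ·  [P1 ends]
  10='c' goto a→15 b→20 c→11
  11='cc' goto a→12
  12='cca' goto b→13
  13='ccab' goto c→14
  14='ccabc' goto ·  [P3 ends]
  15='ca' goto c→16
  16='cac' goto b→17
  17='cacb' goto b→18
  18='cacbb' goto c→19
  19='cacbbc' goto ·  [P4 ends]
  20='cb' goto b→21
  21='cbb' goto c→22
  22='cbbc' goto b→23
  23='cbbcb' goto c→24
  24='cbbcbc' goto ·  [P5 ends]

Failure links (BFS by depth):
  n1('a'): parent n0 fail=0; on 'a' 0 → fail=0;  out {2}∪∅={2}
  n5('b'): parent n0 fail=0; on 'b' 0 → fail=0;  out ∅∪∅=∅
  n10('c'): parent n0 fail=0; on 'c' 0 → fail=0;  out ∅∪∅=∅
  n2('ac'): parent n1 fail=0; on 'c' 0 → fail=10;  out ∅∪∅=∅
  n6('bc'): parent n5 fail=0; on 'c' 0 → fail=10;  out {6}∪∅={6}
  n11('cc'): parent n10 fail=0; on 'c' 0 → fail=10;  out ∅∪∅=∅
  n15('ca'): parent n10 fail=0; on 'a' 0 → fail=1;  out ∅∪{2}={2}
  n20('cb'): parent n10 fail=0; on 'b' 0 → fail=5;  out ∅∪∅=∅
  n3('acb'): parent n2 fail=10; on 'b' 10 → fail=20;  out ∅∪∅=∅
  n7('bcb'): parent n6 fail=10; on 'b' 10 → fail=20;  out ∅∪∅=∅
  n12('cca'): parent n11 fail=10; on 'a' 10 → fail=15;  out ∅∪{2}={2}
  n16('cac'): parent n15 fail=1; on 'c' 1 → fail=2;  out ∅∪∅=∅
  n21('cbb'): parent n20 fail=5; on 'b' 5→0 → fail=5;  out ∅∪∅=∅
  n4('acba'): parent n3 fail=20; on 'a' 20→5→0 → fail=1;  out {0}∪{2}={0,2}
  n8('bcbb'): parent n7 fail=20; on 'b' 20 → fail=21;  out ∅∪∅=∅
  n13('ccab'): parent n12 fail=15; on 'b' 15→1→0 → fail=5;  out ∅∪∅=∅
  n17('cacb'): parent n16 fail=2; on 'b' 2 → fail=3;  out ∅∪∅=∅
  n22('cbbc'): parent n21 fail=5; on 'c' 5 → fail=6;  out ∅∪{6}={6}
  n9('bcbba'): parent n8 fail=21; on 'a' 21→5→0 → fail=1;  out {1}∪{2}={1,2}
  n14('ccabc'): parent n13 fail=5; on 'c' 5 → fail=6;  out {3}∪{6}={3,6}
  n18('cacbb'): parent n17 fail=3; on 'b' 3→20 → fail=21;  out ∅∪∅=∅
  n23('cbbcb'): parent n22 fail=6; on 'b' 6 → fail=7;  out ∅∪∅=∅
  n19('cacbbc'): parent n18 fail=21; on 'c' 21 → fail=22;  out {4}∪{6}={4,6}
  n24('cbbcbc'): parent n23 fail=7; on 'c' 7→20→5 → fail=6;  out {5}∪{6}={5,6}

Scan:
pos 0 'c': at 10
pos 1 'b': at 20
pos 2 'a': at 1 (via fail)  ** P2@[2:2]
pos 3 'c': at 2
pos 4 'b': at 3
pos 5 'b': at 21 (via fail)
pos 6 'c': at 22  ** P6@[5:6]
pos 7 'a': at 15 (via fail)  ** P2@[7:7]
pos 8 'c': at 16
pos 9 'b': at 17
pos 10 'b': at 18
pos 11 'c': at 19  ** P4@[6:11],P6@[10:11]
pos 12 'c': at 11 (via fail)
pos 13 'a': at 12  ** P2@[13:13]
pos 14 'c': at 16 (via fail)
pos 15 'b': at 17
pos 16 'b': at 18
pos 17 'c': at 19  ** P4@[12:17],P6@[16:17]
pos 18 'c': at 11 (via fail)
pos 19 'a': at 12  ** P2@[19:19]
pos 20 'c': at 16 (via fail)
pos 21 'b': at 17
pos 22 'b': at 18
pos 23 'c': at 19  ** P4@[18:23],P6@[22:23]
pos 24 'c': at 11 (via fail)
pos 25 'b': at 20 (via fail)
pos 26 'b': at 21
pos 27 'c': at 22  ** P6@[26:27]
pos 28 'b': at 23
pos 29 'c': at 24  ** P5@[24:29],P6@[28:29]
pos 30 'a': at 15 (via fail)  ** P2@[30:30]
pos 31 'c': at 16
pos 32 'c': at 11 (via fail)
pos 33 'a': at 12  ** P2@[33:33]
pos 34 'b': at 13
pos 35 'c': at 14  ** P3@[31:35],P6@[34:35]
pos 36 'a': at 15 (via fail)  ** P2@[36:36]
pos 37 'a': at 1 (via fail)  ** P2@[37:37]
pos 38 'c': at 2
pos 39 'b': at 3
pos 40 'a': at 4  ** P0@[37:40],P2@[40:40]
pos 41 'a': at 1 (via fail)  ** P2@[41:41]
pos 42 'a': at 1 (via fail)  ** P2@[42:42]
pos 43 'c': at 2
pos 44 'b': at 3
pos 45 'a': at 4  ** P0@[42:45],P2@[45:45]
pos 46 'c': at 2 (via fail)
pos 47 'b': at 3
pos 48 'b': at 21 (via fail)
pos 49 'c': at 22  ** P6@[48:49]
pos 50 'b': at 23
pos 51 'c': at 24  ** P5@[46:51],P6@[50:51]
pos 52 'b': at 7 (via fail)
pos 53 'c': at 6 (via fail)  ** P6@[52:53]

Result: [[2,2],[6,6],[7,2],[11,4],[11,6],[13,2],[17,4],[17,6],[19,2],[23,4],[23,6],[27,6],[29,5],[29,6],[30,2],[33,2],[35,3],[35,6],[36,2],[37,2],[40,0],[40,2],[41,2],[42,2],[45,0],[45,2],[49,6],[51,5],[51,6],[53,6]]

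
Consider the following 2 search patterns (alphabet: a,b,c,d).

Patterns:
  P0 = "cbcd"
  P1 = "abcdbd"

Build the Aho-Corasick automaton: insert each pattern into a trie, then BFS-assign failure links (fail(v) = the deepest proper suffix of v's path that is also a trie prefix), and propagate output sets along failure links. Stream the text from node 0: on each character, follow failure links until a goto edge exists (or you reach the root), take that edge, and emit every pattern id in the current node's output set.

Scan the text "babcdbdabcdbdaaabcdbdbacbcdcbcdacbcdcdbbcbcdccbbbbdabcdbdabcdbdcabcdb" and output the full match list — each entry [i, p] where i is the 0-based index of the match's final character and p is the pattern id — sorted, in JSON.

Build:
Trie nodes:
  0='ε' goto a→5 c→1
  1='c' goto b→2
  2='cb' goto c→3
  3='cbc' goto d→4
  4='cbcd' goto ·  [P0 ends]
  5='a' goto b→6
  6='ab' goto c→7
  7='abc' goto d→8
  8='abcd' goto b→9
  9='abcdb' goto d→10
  10='abcdbd' goto ·  [P1 ends]

Failure links (BFS by depth):
  fail(1) 'c': from fail(0)=0 chase 'c': 0 ⇒ 0;  out=∅∪out(0)=∅
  fail(5) 'a': from fail(0)=0 chase 'a': 0 ⇒ 0;  out=∅∪out(0)=∅
  fail(2) 'cb': from fail(1)=0 chase 'b': 0 ⇒ 0;  out=∅∪out(0)=∅
  fail(6) 'ab': from fail(5)=0 chase 'b': 0 ⇒ 0;  out=∅∪out(0)=∅
  fail(3) 'cbc': from fail(2)=0 chase 'c': 0 ⇒ 1;  out=∅∪out(1)=∅
  fail(7) 'abc': from fail(6)=0 chase 'c': 0 ⇒ 1;  out=∅∪out(1)=∅
  fail(4) 'cbcd': from fail(3)=1 chase 'd': 1→0 ⇒ 0;  out={0}∪out(0)={0}
  fail(8) 'abcd': from fail(7)=1 chase 'd': 1→0 ⇒ 0;  out=∅∪out(0)=∅
  fail(9) 'abcdb': from fail(8)=0 chase 'b': 0 ⇒ 0;  out=∅∪out(0)=∅
  fail(10) 'abcdbd': from fail(9)=0 chase 'd': 0 ⇒ 0;  out={1}∪out(0)={1}

Scan:
[0] read 'b'  n0⇒n0
[1] read 'a'  n0⇒n5
[2] read 'b'  n5⇒n6
[3] read 'c'  n6⇒n7
[4] read 'd'  n7⇒n8
[5] read 'b'  n8⇒n9
[6] read 'd'  n9⇒n10  ** P1@[1:6]
[7] read 'a'  n10⇒n5 (fail-walked)
[8] read 'b'  n5⇒n6
[9] read 'c'  n6⇒n7
[10] read 'd'  n7⇒n8
[11] read 'b'  n8⇒n9
[12] read 'd'  n9⇒n10  ** P1@[7:12]
[13] read 'a'  n10⇒n5 (fail-walked)
[14] read 'a'  n5⇒n5 (fail-walked)
[15] read 'a'  n5⇒n5 (fail-walked)
[16] read 'b'  n5⇒n6
[17] read 'c'  n6⇒n7
[18] read 'd'  n7⇒n8
[19] read 'b'  n8⇒n9
[20] read 'd'  n9⇒n10  ** P1@[15:20]
[21] read 'b'  n10⇒n0 (fail-walked)
[22] read 'a'  n0⇒n5
[23] read 'c'  n5⇒n1 (fail-walked)
[24] read 'b'  n1⇒n2
[25] read 'c'  n2⇒n3
[26] read 'd'  n3⇒n4  ** P0@[23:26]
[27] read 'c'  n4⇒n1 (fail-walked)
[28] read 'b'  n1⇒n2
[29] read 'c'  n2⇒n3
[30] read 'd'  n3⇒n4  ** P0@[27:30]
[31] read 'a'  n4⇒n5 (fail-walked)
[32] read 'c'  n5⇒n1 (fail-walked)
[33] read 'b'  n1⇒n2
[34] read 'c'  n2⇒n3
[35] read 'd'  n3⇒n4  ** P0@[32:35]
[36] read 'c'  n4⇒n1 (fail-walked)
[37] read 'd'  n1⇒n0 (fail-walked)
[38] read 'b'  n0⇒n0
[39] read 'b'  n0⇒n0
[40] read 'c'  n0⇒n1
[41] read 'b'  n1⇒n2
[42] read 'c'  n2⇒n3
[43] read 'd'  n3⇒n4  ** P0@[40:43]
[44] read 'c'  n4⇒n1 (fail-walked)
[45] read 'c'  n1⇒n1 (fail-walked)
[46] read 'b'  n1⇒n2
[47] read 'b'  n2⇒n0 (fail-walked)
[48] read 'b'  n0⇒n0
[49] read 'b'  n0⇒n0
[50] read 'd'  n0⇒n0
[51] read 'a'  n0⇒n5
[52] read 'b'  n5⇒n6
[53] read 'c'  n6⇒n7
[54] read 'd'  n7⇒n8
[55] read 'b'  n8⇒n9
[56] read 'd'  n9⇒n10  ** P1@[51:56]
[57] read 'a'  n10⇒n5 (fail-walked)
[58] read 'b'  n5⇒n6
[59] read 'c'  n6⇒n7
[60] read 'd'  n7⇒n8
[61] read 'b'  n8⇒n9
[62] read 'd'  n9⇒n10  ** P1@[57:62]
[63] read 'c'  n10⇒n1 (fail-walked)
[64] read 'a'  n1⇒n5 (fail-walked)
[65] read 'b'  n5⇒n6
[66] read 'c'  n6⇒n7
[67] read 'd'  n7⇒n8
[68] read 'b'  n8⇒n9

All matches (sorted): [[6,1],[12,1],[20,1],[26,0],[30,0],[35,0],[43,0],[56,1],[62,1]]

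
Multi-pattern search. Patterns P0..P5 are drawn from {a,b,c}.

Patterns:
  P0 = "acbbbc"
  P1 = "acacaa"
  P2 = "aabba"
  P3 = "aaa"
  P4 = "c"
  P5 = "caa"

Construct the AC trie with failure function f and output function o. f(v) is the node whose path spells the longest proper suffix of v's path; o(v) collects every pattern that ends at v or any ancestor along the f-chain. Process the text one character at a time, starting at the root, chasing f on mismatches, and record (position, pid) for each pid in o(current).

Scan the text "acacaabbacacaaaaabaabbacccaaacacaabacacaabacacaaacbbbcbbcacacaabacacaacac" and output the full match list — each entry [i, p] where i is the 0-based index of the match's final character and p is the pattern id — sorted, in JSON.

Construct AC machine:
Trie (insert patterns):
  0='ε' goto a→1 c→16
  1='a' goto a→11 c→2
  2='ac' goto a→7 b→3
  3='acb' goto b→4
  4='acbb' goto b→5
  5='acbbb' goto c→6
  6='acbbbc' goto ·  [P0 ends]
  7='aca' goto c→8
  8='acac' goto a→9
  9='acaca' goto a→10
  10='acacaa' goto ·  [P1 ends]
  11='aa' goto a→15 b→12
  12='aab' goto b→13
  13='aabb' goto a→14
  14='aabba' goto ·  [P2 ends]
  15='aaa' goto ·  [P3 ends]
  16='c' goto a→17  [P4 ends]
  17='ca' goto a→18
  18='caa' goto ·  [P5 ends]

BFS fail/out derivation:
  fail(1) 'a': from fail(0)=0 chase 'a': 0 ⇒ 0;  out=∅∪out(0)=∅
  fail(16) 'c': from fail(0)=0 chase 'c': 0 ⇒ 0;  out={4}∪out(0)={4}
  fail(2) 'ac': from fail(1)=0 chase 'c': 0 ⇒ 16;  out=∅∪out(16)={4}
  fail(11) 'aa': from fail(1)=0 chase 'a': 0 ⇒ 1;  out=∅∪out(1)=∅
  fail(17) 'ca': from fail(16)=0 chase 'a': 0 ⇒ 1;  out=∅∪out(1)=∅
  fail(3) 'acb': from fail(2)=16 chase 'b': 16→0 ⇒ 0;  out=∅∪out(0)=∅
  fail(7) 'aca': from fail(2)=16 chase 'a': 16 ⇒ 17;  out=∅∪out(17)=∅
  fail(12) 'aab': from fail(11)=1 chase 'b': 1→0 ⇒ 0;  out=∅∪out(0)=∅
  fail(15) 'aaa': from fail(11)=1 chase 'a': 1 ⇒ 11;  out={3}∪out(11)={3}
  fail(18) 'caa': from fail(17)=1 chase 'a': 1 ⇒ 11;  out={5}∪out(11)={5}
  fail(4) 'acbb': from fail(3)=0 chase 'b': 0 ⇒ 0;  out=∅∪out(0)=∅
  fail(8) 'acac': from fail(7)=17 chase 'c': 17→1 ⇒ 2;  out=∅∪out(2)={4}
  fail(13) 'aabb': from fail(12)=0 chase 'b': 0 ⇒ 0;  out=∅∪out(0)=∅
  fail(5) 'acbbb': from fail(4)=0 chase 'b': 0 ⇒ 0;  out=∅∪out(0)=∅
  fail(9) 'acaca': from fail(8)=2 chase 'a': 2 ⇒ 7;  out=∅∪out(7)=∅
  fail(14) 'aabba': from fail(13)=0 chase 'a': 0 ⇒ 1;  out={2}∪out(1)={2}
  fail(6) 'acbbbc': from fail(5)=0 chase 'c': 0 ⇒ 16;  out={0}∪out(16)={0,4}
  fail(10) 'acacaa': from fail(9)=7 chase 'a': 7→17 ⇒ 18;  out={1}∪out(18)={1,5}

Text stream:
[0] read 'a'  n0⇒n1
[1] read 'c'  n1⇒n2  → match P4@[1:1]
[2] read 'a'  n2⇒n7
[3] read 'c'  n7⇒n8  → match P4@[3:3]
[4] read 'a'  n8⇒n9
[5] read 'a'  n9⇒n10  → match P1@[0:5],P5@[3:5]
[6] read 'b'  n10⇒n12 (fail-walked)
[7] read 'b'  n12⇒n13
[8] read 'a'  n13⇒n14  → match P2@[4:8]
[9] read 'c'  n14⇒n2 (fail-walked)  → match P4@[9:9]
[10] read 'a'  n2⇒n7
[11] read 'c'  n7⇒n8  → match P4@[11:11]
[12] read 'a'  n8⇒n9
[13] read 'a'  n9⇒n10  → match P1@[8:13],P5@[11:13]
[14] read 'a'  n10⇒n15 (fail-walked)  → match P3@[12:14]
[15] read 'a'  n15⇒n15 (fail-walked)  → match P3@[13:15]
[16] read 'a'  n15⇒n15 (fail-walked)  → match P3@[14:16]
[17] read 'b'  n15⇒n12 (fail-walked)
[18] read 'a'  n12⇒n1 (fail-walked)
[19] read 'a'  n1⇒n11
[20] read 'b'  n11⇒n12
[21] read 'b'  n12⇒n13
[22] read 'a'  n13⇒n14  → match P2@[18:22]
[23] read 'c'  n14⇒n2 (fail-walked)  → match P4@[23:23]
[24] read 'c'  n2⇒n16 (fail-walked)  → match P4@[24:24]
[25] read 'c'  n16⇒n16 (fail-walked)  → match P4@[25:25]
[26] read 'a'  n16⇒n17
[27] read 'a'  n17⇒n18  → match P5@[25:27]
[28] read 'a'  n18⇒n15 (fail-walked)  → match P3@[26:28]
[29] read 'c'  n15⇒n2 (fail-walked)  → match P4@[29:29]
[30] read 'a'  n2⇒n7
[31] read 'c'  n7⇒n8  → match P4@[31:31]
[32] read 'a'  n8⇒n9
[33] read 'a'  n9⇒n10  → match P1@[28:33],P5@[31:33]
[34] read 'b'  n10⇒n12 (fail-walked)
[35] read 'a'  n12⇒n1 (fail-walked)
[36] read 'c'  n1⇒n2  → match P4@[36:36]
[37] read 'a'  n2⇒n7
[38] read 'c'  n7⇒n8  → match P4@[38:38]
[39] read 'a'  n8⇒n9
[40] read 'a'  n9⇒n10  → match P1@[35:40],P5@[38:40]
[41] read 'b'  n10⇒n12 (fail-walked)
[42] read 'a'  n12⇒n1 (fail-walked)
[43] read 'c'  n1⇒n2  → match P4@[43:43]
[44] read 'a'  n2⇒n7
[45] read 'c'  n7⇒n8  → match P4@[45:45]
[46] read 'a'  n8⇒n9
[47] read 'a'  n9⇒n10  → match P1@[42:47],P5@[45:47]
[48] read 'a'  n10⇒n15 (fail-walked)  → match P3@[46:48]
[49] read 'c'  n15⇒n2 (fail-walked)  → match P4@[49:49]
[50] read 'b'  n2⇒n3
[51] read 'b'  n3⇒n4
[52] read 'b'  n4⇒n5
[53] read 'c'  n5⇒n6  → match P0@[48:53],P4@[53:53]
[54] read 'b'  n6⇒n0 (fail-walked)
[55] read 'b'  n0⇒n0
[56] read 'c'  n0⇒n16  → match P4@[56:56]
[57] read 'a'  n16⇒n17
[58] read 'c'  n17⇒n2 (fail-walked)  → match P4@[58:58]
[59] read 'a'  n2⇒n7
[60] read 'c'  n7⇒n8  → match P4@[60:60]
[61] read 'a'  n8⇒n9
[62] read 'a'  n9⇒n10  → match P1@[57:62],P5@[60:62]
[63] read 'b'  n10⇒n12 (fail-walked)
[64] read 'a'  n12⇒n1 (fail-walked)
[65] read 'c'  n1⇒n2  → match P4@[65:65]
[66] read 'a'  n2⇒n7
[67] read 'c'  n7⇒n8  → match P4@[67:67]
[68] read 'a'  n8⇒n9
[69] read 'a'  n9⇒n10  → match P1@[64:69],P5@[67:69]
[70] read 'c'  n10⇒n2 (fail-walked)  → match P4@[70:70]
[71] read 'a'  n2⇒n7
[72] read 'c'  n7⇒n8  → match P4@[72:72]

Result: [[1,4],[3,4],[5,1],[5,5],[8,2],[9,4],[11,4],[13,1],[13,5],[14,3],[15,3],[16,3],[22,2],[23,4],[24,4],[25,4],[27,5],[28,3],[29,4],[31,4],[33,1],[33,5],[36,4],[38,4],[40,1],[40,5],[43,4],[45,4],[47,1],[47,5],[48,3],[49,4],[53,0],[53,4],[56,4],[58,4],[60,4],[62,1],[62,5],[65,4],[67,4],[69,1],[69,5],[70,4],[72,4]]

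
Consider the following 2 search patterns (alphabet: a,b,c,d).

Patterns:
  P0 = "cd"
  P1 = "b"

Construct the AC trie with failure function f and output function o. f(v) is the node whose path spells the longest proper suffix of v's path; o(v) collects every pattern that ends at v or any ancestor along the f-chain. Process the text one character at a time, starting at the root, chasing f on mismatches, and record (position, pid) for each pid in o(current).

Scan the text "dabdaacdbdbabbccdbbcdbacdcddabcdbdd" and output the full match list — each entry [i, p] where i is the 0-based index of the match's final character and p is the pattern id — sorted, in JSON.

Construct AC machine:
Trie nodes:
  n0 'ε': b→3 c→1
  n1 'c': d→2
  n2 'cd': ·  ←P0
  n3 'b': ·  ←P1

Failure links (BFS by depth):
  n1('c'): parent n0 fail=0; on 'c' 0 → fail=0;  out ∅∪∅=∅
  n3('b'): parent n0 fail=0; on 'b' 0 → fail=0;  out {1}∪∅={1}
  n2('cd'): parent n1 fail=0; on 'd' 0 → fail=0;  out {0}∪∅={0}

Run:
pos 0 'd': at 0
pos 1 'a': at 0
pos 2 'b': at 3  → match P1@[2:2]
pos 3 'd': at 0 ·f
pos 4 'a': at 0
pos 5 'a': at 0
pos 6 'c': at 1
pos 7 'd': at 2  → match P0@[6:7]
pos 8 'b': at 3 ·f  → match P1@[8:8]
pos 9 'd': at 0 ·f
pos 10 'b': at 3  → match P1@[10:10]
pos 11 'a': at 0 ·f
pos 12 'b': at 3  → match P1@[12:12]
pos 13 'b': at 3 ·f  → match P1@[13:13]
pos 14 'c': at 1 ·f
pos 15 'c': at 1 ·f
pos 16 'd': at 2  → match P0@[15:16]
pos 17 'b': at 3 ·f  → match P1@[17:17]
pos 18 'b': at 3 ·f  → match P1@[18:18]
pos 19 'c': at 1 ·f
pos 20 'd': at 2  → match P0@[19:20]
pos 21 'b': at 3 ·f  → match P1@[21:21]
pos 22 'a': at 0 ·f
pos 23 'c': at 1
pos 24 'd': at 2  → match P0@[23:24]
pos 25 'c': at 1 ·f
pos 26 'd': at 2  → match P0@[25:26]
pos 27 'd': at 0 ·f
pos 28 'a': at 0
pos 29 'b': at 3  → match P1@[29:29]
pos 30 'c': at 1 ·f
pos 31 'd': at 2  → match P0@[30:31]
pos 32 'b': at 3 ·f  → match P1@[32:32]
pos 33 'd': at 0 ·f
pos 34 'd': at 0

Matches: [[2,1],[7,0],[8,1],[10,1],[12,1],[13,1],[16,0],[17,1],[18,1],[20,0],[21,1],[24,0],[26,0],[29,1],[31,0],[32,1]]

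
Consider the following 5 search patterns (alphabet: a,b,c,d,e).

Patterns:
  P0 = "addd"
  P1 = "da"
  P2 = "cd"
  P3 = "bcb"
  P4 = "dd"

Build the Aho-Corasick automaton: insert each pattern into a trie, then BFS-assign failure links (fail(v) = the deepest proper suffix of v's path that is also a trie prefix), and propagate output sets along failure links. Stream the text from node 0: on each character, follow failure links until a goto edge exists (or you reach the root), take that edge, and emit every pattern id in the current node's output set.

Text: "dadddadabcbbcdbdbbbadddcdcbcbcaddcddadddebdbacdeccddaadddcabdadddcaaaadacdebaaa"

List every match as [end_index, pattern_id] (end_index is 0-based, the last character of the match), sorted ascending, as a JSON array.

Construct AC machine:
Trie (insert patterns):
  n0 'ε': a→1 b→9 c→7 d→5
  n1 'a': d→2
  n2 'ad': d→3
  n3 'add': d→4
  n4 'addd': ·  ←P0
  n5 'd': a→6 d→12
  n6 'da': ·  ←P1
  n7 'c': d→8
  n8 'cd': ·  ←P2
  n9 'b': c→10
  n10 'bc': b→11
  n11 'bcb': ·  ←P3
  n12 'dd': ·  ←P4

Failure links (BFS by depth):
  fail(1) 'a': from fail(0)=0 chase 'a': 0 ⇒ 0;  out=∅∪out(0)=∅
  fail(5) 'd': from fail(0)=0 chase 'd': 0 ⇒ 0;  out=∅∪out(0)=∅
  fail(7) 'c': from fail(0)=0 chase 'c': 0 ⇒ 0;  out=∅∪out(0)=∅
  fail(9) 'b': from fail(0)=0 chase 'b': 0 ⇒ 0;  out=∅∪out(0)=∅
  fail(2) 'ad': from fail(1)=0 chase 'd': 0 ⇒ 5;  out=∅∪out(5)=∅
  fail(6) 'da': from fail(5)=0 chase 'a': 0 ⇒ 1;  out={1}∪out(1)={1}
  fail(8) 'cd': from fail(7)=0 chase 'd': 0 ⇒ 5;  out={2}∪out(5)={2}
  fail(10) 'bc': from fail(9)=0 chase 'c': 0 ⇒ 7;  out=∅∪out(7)=∅
  fail(12) 'dd': from fail(5)=0 chase 'd': 0 ⇒ 5;  out={4}∪out(5)={4}
  fail(3) 'add': from fail(2)=5 chase 'd': 5 ⇒ 12;  out=∅∪out(12)={4}
  fail(11) 'bcb': from fail(10)=7 chase 'b': 7→0 ⇒ 9;  out={3}∪out(9)={3}
  fail(4) 'addd': from fail(3)=12 chase 'd': 12→5 ⇒ 12;  out={0}∪out(12)={0,4}

Scan:
pos 0 'd': at 5
pos 1 'a': at 6  ** P1@[0:1]
pos 2 'd': at 2 ·f
pos 3 'd': at 3  ** P4@[2:3]
pos 4 'd': at 4  ** P0@[1:4],P4@[3:4]
pos 5 'a': at 6 ·f  ** P1@[4:5]
pos 6 'd': at 2 ·f
pos 7 'a': at 6 ·f  ** P1@[6:7]
pos 8 'b': at 9 ·f
pos 9 'c': at 10
pos 10 'b': at 11  ** P3@[8:10]
pos 11 'b': at 9 ·f
pos 12 'c': at 10
pos 13 'd': at 8 ·f  ** P2@[12:13]
pos 14 'b': at 9 ·f
pos 15 'd': at 5 ·f
pos 16 'b': at 9 ·f
pos 17 'b': at 9 ·f
pos 18 'b': at 9 ·f
pos 19 'a': at 1 ·f
pos 20 'd': at 2
pos 21 'd': at 3  ** P4@[20:21]
pos 22 'd': at 4  ** P0@[19:22],P4@[21:22]
pos 23 'c': at 7 ·f
pos 24 'd': at 8  ** P2@[23:24]
pos 25 'c': at 7 ·f
pos 26 'b': at 9 ·f
pos 27 'c': at 10
pos 28 'b': at 11  ** P3@[26:28]
pos 29 'c': at 10 ·f
pos 30 'a': at 1 ·f
pos 31 'd': at 2
pos 32 'd': at 3  ** P4@[31:32]
pos 33 'c': at 7 ·f
pos 34 'd': at 8  ** P2@[33:34]
pos 35 'd': at 12 ·f  ** P4@[34:35]
pos 36 'a': at 6 ·f  ** P1@[35:36]
pos 37 'd': at 2 ·f
pos 38 'd': at 3  ** P4@[37:38]
pos 39 'd': at 4  ** P0@[36:39],P4@[38:39]
pos 40 'e': at 0 ·f
pos 41 'b': at 9
pos 42 'd': at 5 ·f
pos 43 'b': at 9 ·f
pos 44 'a': at 1 ·f
pos 45 'c': at 7 ·f
pos 46 'd': at 8  ** P2@[45:46]
pos 47 'e': at 0 ·f
pos 48 'c': at 7
pos 49 'c': at 7 ·f
pos 50 'd': at 8  ** P2@[49:50]
pos 51 'd': at 12 ·f  ** P4@[50:51]
pos 52 'a': at 6 ·f  ** P1@[51:52]
pos 53 'a': at 1 ·f
pos 54 'd': at 2
pos 55 'd': at 3  ** P4@[54:55]
pos 56 'd': at 4  ** P0@[53:56],P4@[55:56]
pos 57 'c': at 7 ·f
pos 58 'a': at 1 ·f
pos 59 'b': at 9 ·f
pos 60 'd': at 5 ·f
pos 61 'a': at 6  ** P1@[60:61]
pos 62 'd': at 2 ·f
pos 63 'd': at 3  ** P4@[62:63]
pos 64 'd': at 4  ** P0@[61:64],P4@[63:64]
pos 65 'c': at 7 ·f
pos 66 'a': at 1 ·f
pos 67 'a': at 1 ·f
pos 68 'a': at 1 ·f
pos 69 'a': at 1 ·f
pos 70 'd': at 2
pos 71 'a': at 6 ·f  ** P1@[70:71]
pos 72 'c': at 7 ·f
pos 73 'd': at 8  ** P2@[72:73]
pos 74 'e': at 0 ·f
pos 75 'b': at 9
pos 76 'a': at 1 ·f
pos 77 'a': at 1 ·f
pos 78 'a': at 1 ·f

Result: [[1,1],[3,4],[4,0],[4,4],[5,1],[7,1],[10,3],[13,2],[21,4],[22,0],[22,4],[24,2],[28,3],[32,4],[34,2],[35,4],[36,1],[38,4],[39,0],[39,4],[46,2],[50,2],[51,4],[52,1],[55,4],[56,0],[56,4],[61,1],[63,4],[64,0],[64,4],[71,1],[73,2]]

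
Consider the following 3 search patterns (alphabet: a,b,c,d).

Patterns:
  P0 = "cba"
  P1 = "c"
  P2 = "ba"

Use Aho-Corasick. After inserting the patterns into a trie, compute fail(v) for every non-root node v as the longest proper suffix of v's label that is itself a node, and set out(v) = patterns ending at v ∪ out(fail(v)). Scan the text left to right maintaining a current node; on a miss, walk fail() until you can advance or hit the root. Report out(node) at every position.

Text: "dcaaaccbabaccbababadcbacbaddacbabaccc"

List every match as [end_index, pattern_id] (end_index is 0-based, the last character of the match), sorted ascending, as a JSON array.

Build:
Trie nodes:
  n0 'ε': b→4 c→1
  n1 'c': b→2  ←P1
  n2 'cb': a→3
  n3 'cba': ·  ←P0
  n4 'b': a→5
  n5 'ba': ·  ←P2

BFS fail/out derivation:
  fail(1) 'c': from fail(0)=0 chase 'c': 0 ⇒ 0;  out={1}∪out(0)={1}
  fail(4) 'b': from fail(0)=0 chase 'b': 0 ⇒ 0;  out=∅∪out(0)=∅
  fail(2) 'cb': from fail(1)=0 chase 'b': 0 ⇒ 4;  out=∅∪out(4)=∅
  fail(5) 'ba': from fail(4)=0 chase 'a': 0 ⇒ 0;  out={2}∪out(0)={2}
  fail(3) 'cba': from fail(2)=4 chase 'a': 4 ⇒ 5;  out={0}∪out(5)={0,2}

Run:
pos 0 'd': at 0
pos 1 'c': at 1  → match P1@[1:1]
pos 2 'a': at 0 ·f
pos 3 'a': at 0
pos 4 'a': at 0
pos 5 'c': at 1  → match P1@[5:5]
pos 6 'c': at 1 ·f  → match P1@[6:6]
pos 7 'b': at 2
pos 8 'a': at 3  → match P0@[6:8],P2@[7:8]
pos 9 'b': at 4 ·f
pos 10 'a': at 5  → match P2@[9:10]
pos 11 'c': at 1 ·f  → match P1@[11:11]
pos 12 'c': at 1 ·f  → match P1@[12:12]
pos 13 'b': at 2
pos 14 'a': at 3  → match P0@[12:14],P2@[13:14]
pos 15 'b': at 4 ·f
pos 16 'a': at 5  → match P2@[15:16]
pos 17 'b': at 4 ·f
pos 18 'a': at 5  → match P2@[17:18]
pos 19 'd': at 0 ·f
pos 20 'c': at 1  → match P1@[20:20]
pos 21 'b': at 2
pos 22 'a': at 3  → match P0@[20:22],P2@[21:22]
pos 23 'c': at 1 ·f  → match P1@[23:23]
pos 24 'b': at 2
pos 25 'a': at 3  → match P0@[23:25],P2@[24:25]
pos 26 'd': at 0 ·f
pos 27 'd': at 0
pos 28 'a': at 0
pos 29 'c': at 1  → match P1@[29:29]
pos 30 'b': at 2
pos 31 'a': at 3  → match P0@[29:31],P2@[30:31]
pos 32 'b': at 4 ·f
pos 33 'a': at 5  → match P2@[32:33]
pos 34 'c': at 1 ·f  → match P1@[34:34]
pos 35 'c': at 1 ·f  → match P1@[35:35]
pos 36 'c': at 1 ·f  → match P1@[36:36]

Result: [[1,1],[5,1],[6,1],[8,0],[8,2],[10,2],[11,1],[12,1],[14,0],[14,2],[16,2],[18,2],[20,1],[22,0],[22,2],[23,1],[25,0],[25,2],[29,1],[31,0],[31,2],[33,2],[34,1],[35,1],[36,1]]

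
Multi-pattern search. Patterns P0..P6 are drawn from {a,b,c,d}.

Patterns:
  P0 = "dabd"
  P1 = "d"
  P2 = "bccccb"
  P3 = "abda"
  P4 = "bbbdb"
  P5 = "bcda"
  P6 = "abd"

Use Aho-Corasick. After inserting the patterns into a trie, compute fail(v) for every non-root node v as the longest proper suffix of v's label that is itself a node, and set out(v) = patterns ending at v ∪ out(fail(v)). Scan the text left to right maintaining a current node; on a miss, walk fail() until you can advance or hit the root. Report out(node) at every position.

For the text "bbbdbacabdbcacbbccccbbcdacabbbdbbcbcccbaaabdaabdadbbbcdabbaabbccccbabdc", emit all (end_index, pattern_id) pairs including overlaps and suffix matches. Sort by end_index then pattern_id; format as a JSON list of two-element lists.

Build automaton:
Trie nodes:
  n0 'ε': a→11 b→5 d→1
  n1 'd': a→2  ←P1
  n2 'da': b→3
  n3 'dab': d→4
  n4 'dabd': ·  ←P0
  n5 'b': b→15 c→6
  n6 'bc': c→7 d→19
  n7 'bcc': c→8
  n8 'bccc': c→9
  n9 'bcccc': b→10
  n10 'bccccb': ·  ←P2
  n11 'a': b→12
  n12 'ab': d→13
  n13 'abd': a→14  ←P6
  n14 'abda': ·  ←P3
  n15 'bb': b→16
  n16 'bbb': d→17
  n17 'bbbd': b→18
  n18 'bbbdb': ·  ←P4
  n19 'bcd': a→20
  n20 'bcda': ·  ←P5

Failure links (BFS by depth):
  fail(1) 'd': from fail(0)=0 chase 'd': 0 ⇒ 0;  out={1}∪out(0)={1}
  fail(5) 'b': from fail(0)=0 chase 'b': 0 ⇒ 0;  out=∅∪out(0)=∅
  fail(11) 'a': from fail(0)=0 chase 'a': 0 ⇒ 0;  out=∅∪out(0)=∅
  fail(2) 'da': from fail(1)=0 chase 'a': 0 ⇒ 11;  out=∅∪out(11)=∅
  fail(6) 'bc': from fail(5)=0 chase 'c': 0 ⇒ 0;  out=∅∪out(0)=∅
  fail(12) 'ab': from fail(11)=0 chase 'b': 0 ⇒ 5;  out=∅∪out(5)=∅
  fail(15) 'bb': from fail(5)=0 chase 'b': 0 ⇒ 5;  out=∅∪out(5)=∅
  fail(3) 'dab': from fail(2)=11 chase 'b': 11 ⇒ 12;  out=∅∪out(12)=∅
  fail(7) 'bcc': from fail(6)=0 chase 'c': 0 ⇒ 0;  out=∅∪out(0)=∅
  fail(13) 'abd': from fail(12)=5 chase 'd': 5→0 ⇒ 1;  out={6}∪out(1)={1,6}
  fail(16) 'bbb': from fail(15)=5 chase 'b': 5 ⇒ 15;  out=∅∪out(15)=∅
  fail(19) 'bcd': from fail(6)=0 chase 'd': 0 ⇒ 1;  out=∅∪out(1)={1}
  fail(4) 'dabd': from fail(3)=12 chase 'd': 12 ⇒ 13;  out={0}∪out(13)={0,1,6}
  fail(8) 'bccc': from fail(7)=0 chase 'c': 0 ⇒ 0;  out=∅∪out(0)=∅
  fail(14) 'abda': from fail(13)=1 chase 'a': 1 ⇒ 2;  out={3}∪out(2)={3}
  fail(17) 'bbbd': from fail(16)=15 chase 'd': 15→5→0 ⇒ 1;  out=∅∪out(1)={1}
  fail(20) 'bcda': from fail(19)=1 chase 'a': 1 ⇒ 2;  out={5}∪out(2)={5}
  fail(9) 'bcccc': from fail(8)=0 chase 'c': 0 ⇒ 0;  out=∅∪out(0)=∅
  fail(18) 'bbbdb': from fail(17)=1 chase 'b': 1→0 ⇒ 5;  out={4}∪out(5)={4}
  fail(10) 'bccccb': from fail(9)=0 chase 'b': 0 ⇒ 5;  out={2}∪out(5)={2}

Text stream:
i=0 'b': node 0→5
i=1 'b': node 5→15
i=2 'b': node 15→16
i=3 'd': node 16→17  → match P1@[3:3]
i=4 'b': node 17→18  → match P4@[0:4]
i=5 'a': node 18→11 ·f
i=6 'c': node 11→0 ·f
i=7 'a': node 0→11
i=8 'b': node 11→12
i=9 'd': node 12→13  → match P1@[9:9],P6@[7:9]
i=10 'b': node 13→5 ·f
i=11 'c': node 5→6
i=12 'a': node 6→11 ·f
i=13 'c': node 11→0 ·f
i=14 'b': node 0→5
i=15 'b': node 5→15
i=16 'c': node 15→6 ·f
i=17 'c': node 6→7
i=18 'c': node 7→8
i=19 'c': node 8→9
i=20 'b': node 9→10  → match P2@[15:20]
i=21 'b': node 10→15 ·f
i=22 'c': node 15→6 ·f
i=23 'd': node 6→19  → match P1@[23:23]
i=24 'a': node 19→20  → match P5@[21:24]
i=25 'c': node 20→0 ·f
i=26 'a': node 0→11
i=27 'b': node 11→12
i=28 'b': node 12→15 ·f
i=29 'b': node 15→16
i=30 'd': node 16→17  → match P1@[30:30]
i=31 'b': node 17→18  → match P4@[27:31]
i=32 'b': node 18→15 ·f
i=33 'c': node 15→6 ·f
i=34 'b': node 6→5 ·f
i=35 'c': node 5→6
i=36 'c': node 6→7
i=37 'c': node 7→8
i=38 'b': node 8→5 ·f
i=39 'a': node 5→11 ·f
i=40 'a': node 11→11 ·f
i=41 'a': node 11→11 ·f
i=42 'b': node 11→12
i=43 'd': node 12→13  → match P1@[43:43],P6@[41:43]
i=44 'a': node 13→14  → match P3@[41:44]
i=45 'a': node 14→11 ·f
i=46 'b': node 11→12
i=47 'd': node 12→13  → match P1@[47:47],P6@[45:47]
i=48 'a': node 13→14  → match P3@[45:48]
i=49 'd': node 14→1 ·f  → match P1@[49:49]
i=50 'b': node 1→5 ·f
i=51 'b': node 5→15
i=52 'b': node 15→16
i=53 'c': node 16→6 ·f
i=54 'd': node 6→19  → match P1@[54:54]
i=55 'a': node 19→20  → match P5@[52:55]
i=56 'b': node 20→3 ·f
i=57 'b': node 3→15 ·f
i=58 'a': node 15→11 ·f
i=59 'a': node 11→11 ·f
i=60 'b': node 11→12
i=61 'b': node 12→15 ·f
i=62 'c': node 15→6 ·f
i=63 'c': node 6→7
i=64 'c': node 7→8
i=65 'c': node 8→9
i=66 'b': node 9→10  → match P2@[61:66]
i=67 'a': node 10→11 ·f
i=68 'b': node 11→12
i=69 'd': node 12→13  → match P1@[69:69],P6@[67:69]
i=70 'c': node 13→0 ·f

Result: [[3,1],[4,4],[9,1],[9,6],[20,2],[23,1],[24,5],[30,1],[31,4],[43,1],[43,6],[44,3],[47,1],[47,6],[48,3],[49,1],[54,1],[55,5],[66,2],[69,1],[69,6]]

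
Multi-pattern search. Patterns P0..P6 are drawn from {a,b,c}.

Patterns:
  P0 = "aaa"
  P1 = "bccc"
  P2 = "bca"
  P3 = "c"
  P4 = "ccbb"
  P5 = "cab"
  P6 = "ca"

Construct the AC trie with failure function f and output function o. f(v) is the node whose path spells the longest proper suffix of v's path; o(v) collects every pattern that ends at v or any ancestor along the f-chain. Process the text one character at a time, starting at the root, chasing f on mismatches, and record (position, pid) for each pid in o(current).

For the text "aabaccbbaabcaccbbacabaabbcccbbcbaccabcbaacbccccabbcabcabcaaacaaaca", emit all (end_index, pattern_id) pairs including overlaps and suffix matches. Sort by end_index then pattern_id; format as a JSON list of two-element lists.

Build automaton:
Trie (insert patterns):
  n0 'ε': a→1 b→4 c→9
  n1 'a': a→2
  n2 'aa': a→3
  n3 'aaa': ·  [P0 ends]
  n4 'b': c→5
  n5 'bc': a→8 c→6
  n6 'bcc': c→7
  n7 'bccc': ·  [P1 ends]
  n8 'bca': ·  [P2 ends]
  n9 'c': a→13 c→10  [P3 ends]
  n10 'cc': b→11
  n11 'ccb': b→12
  n12 'ccbb': ·  [P4 ends]
  n13 'ca': b→14  [P6 ends]
  n14 'cab': ·  [P5 ends]

BFS fail/out derivation:
  n1('a'): parent n0 fail=0; on 'a' 0 → fail=0;  out ∅∪∅=∅
  n4('b'): parent n0 fail=0; on 'b' 0 → fail=0;  out ∅∪∅=∅
  n9('c'): parent n0 fail=0; on 'c' 0 → fail=0;  out {3}∪∅={3}
  n2('aa'): parent n1 fail=0; on 'a' 0 → fail=1;  out ∅∪∅=∅
  n5('bc'): parent n4 fail=0; on 'c' 0 → fail=9;  out ∅∪{3}={3}
  n10('cc'): parent n9 fail=0; on 'c' 0 → fail=9;  out ∅∪{3}={3}
  n13('ca'): parent n9 fail=0; on 'a' 0 → fail=1;  out {6}∪∅={6}
  n3('aaa'): parent n2 fail=1; on 'a' 1 → fail=2;  out {0}∪∅={0}
  n6('bcc'): parent n5 fail=9; on 'c' 9 → fail=10;  out ∅∪{3}={3}
  n8('bca'): parent n5 fail=9; on 'a' 9 → fail=13;  out {2}∪{6}={2,6}
  n11('ccb'): parent n10 fail=9; on 'b' 9→0 → fail=4;  out ∅∪∅=∅
  n14('cab'): parent n13 fail=1; on 'b' 1→0 → fail=4;  out {5}∪∅={5}
  n7('bccc'): parent n6 fail=10; on 'c' 10→9 → fail=10;  out {1}∪{3}={1,3}
  n12('ccbb'): parent n11 fail=4; on 'b' 4→0 → fail=4;  out {4}∪∅={4}

Run:
[0] read 'a'  n0⇒n1
[1] read 'a'  n1⇒n2
[2] read 'b'  n2⇒n4 (via fail)
[3] read 'a'  n4⇒n1 (via fail)
[4] read 'c'  n1⇒n9 (via fail)  ** P3@[4:4]
[5] read 'c'  n9⇒n10  ** P3@[5:5]
[6] read 'b'  n10⇒n11
[7] read 'b'  n11⇒n12  ** P4@[4:7]
[8] read 'a'  n12⇒n1 (via fail)
[9] read 'a'  n1⇒n2
[10] read 'b'  n2⇒n4 (via fail)
[11] read 'c'  n4⇒n5  ** P3@[11:11]
[12] read 'a'  n5⇒n8  ** P2@[10:12],P6@[11:12]
[13] read 'c'  n8⇒n9 (via fail)  ** P3@[13:13]
[14] read 'c'  n9⇒n10  ** P3@[14:14]
[15] read 'b'  n10⇒n11
[16] read 'b'  n11⇒n12  ** P4@[13:16]
[17] read 'a'  n12⇒n1 (via fail)
[18] read 'c'  n1⇒n9 (via fail)  ** P3@[18:18]
[19] read 'a'  n9⇒n13  ** P6@[18:19]
[20] read 'b'  n13⇒n14  ** P5@[18:20]
[21] read 'a'  n14⇒n1 (via fail)
[22] read 'a'  n1⇒n2
[23] read 'b'  n2⇒n4 (via fail)
[24] read 'b'  n4⇒n4 (via fail)
[25] read 'c'  n4⇒n5  ** P3@[25:25]
[26] read 'c'  n5⇒n6  ** P3@[26:26]
[27] read 'c'  n6⇒n7  ** P1@[24:27],P3@[27:27]
[28] read 'b'  n7⇒n11 (via fail)
[29] read 'b'  n11⇒n12  ** P4@[26:29]
[30] read 'c'  n12⇒n5 (via fail)  ** P3@[30:30]
[31] read 'b'  n5⇒n4 (via fail)
[32] read 'a'  n4⇒n1 (via fail)
[33] read 'c'  n1⇒n9 (via fail)  ** P3@[33:33]
[34] read 'c'  n9⇒n10  ** P3@[34:34]
[35] read 'a'  n10⇒n13 (via fail)  ** P6@[34:35]
[36] read 'b'  n13⇒n14  ** P5@[34:36]
[37] read 'c'  n14⇒n5 (via fail)  ** P3@[37:37]
[38] read 'b'  n5⇒n4 (via fail)
[39] read 'a'  n4⇒n1 (via fail)
[40] read 'a'  n1⇒n2
[41] read 'c'  n2⇒n9 (via fail)  ** P3@[41:41]
[42] read 'b'  n9⇒n4 (via fail)
[43] read 'c'  n4⇒n5  ** P3@[43:43]
[44] read 'c'  n5⇒n6  ** P3@[44:44]
[45] read 'c'  n6⇒n7  ** P1@[42:45],P3@[45:45]
[46] read 'c'  n7⇒n10 (via fail)  ** P3@[46:46]
[47] read 'a'  n10⇒n13 (via fail)  ** P6@[46:47]
[48] read 'b'  n13⇒n14  ** P5@[46:48]
[49] read 'b'  n14⇒n4 (via fail)
[50] read 'c'  n4⇒n5  ** P3@[50:50]
[51] read 'a'  n5⇒n8  ** P2@[49:51],P6@[50:51]
[52] read 'b'  n8⇒n14 (via fail)  ** P5@[50:52]
[53] read 'c'  n14⇒n5 (via fail)  ** P3@[53:53]
[54] read 'a'  n5⇒n8  ** P2@[52:54],P6@[53:54]
[55] read 'b'  n8⇒n14 (via fail)  ** P5@[53:55]
[56] read 'c'  n14⇒n5 (via fail)  ** P3@[56:56]
[57] read 'a'  n5⇒n8  ** P2@[55:57],P6@[56:57]
[58] read 'a'  n8⇒n2 (via fail)
[59] read 'a'  n2⇒n3  ** P0@[57:59]
[60] read 'c'  n3⇒n9 (via fail)  ** P3@[60:60]
[61] read 'a'  n9⇒n13  ** P6@[60:61]
[62] read 'a'  n13⇒n2 (via fail)
[63] read 'a'  n2⇒n3  ** P0@[61:63]
[64] read 'c'  n3⇒n9 (via fail)  ** P3@[64:64]
[65] read 'a'  n9⇒n13  ** P6@[64:65]

All matches (sorted): [[4,3],[5,3],[7,4],[11,3],[12,2],[12,6],[13,3],[14,3],[16,4],[18,3],[19,6],[20,5],[25,3],[26,3],[27,1],[27,3],[29,4],[30,3],[33,3],[34,3],[35,6],[36,5],[37,3],[41,3],[43,3],[44,3],[45,1],[45,3],[46,3],[47,6],[48,5],[50,3],[51,2],[51,6],[52,5],[53,3],[54,2],[54,6],[55,5],[56,3],[57,2],[57,6],[59,0],[60,3],[61,6],[63,0],[64,3],[65,6]]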